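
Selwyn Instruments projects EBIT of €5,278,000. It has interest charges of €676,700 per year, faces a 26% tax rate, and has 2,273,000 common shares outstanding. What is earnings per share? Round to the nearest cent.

Pre-tax income = €5,278,000 − €676,700.00 = €4,601,300.00.
After tax at 26%: net income = €4,601,300.00 × 0.74 = €3,404,962.00.
Per share: €3,404,962.00 / 2,273,000 shares = €1.50.

€1.50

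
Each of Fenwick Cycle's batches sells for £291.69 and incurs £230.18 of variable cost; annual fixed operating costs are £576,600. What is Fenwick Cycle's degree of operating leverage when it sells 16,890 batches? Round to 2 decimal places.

2.25

Contribution at this volume is 16,890 × £61.51 = £1,038,903.90.
EBIT = £1,038,903.90 − £576,600 = £462,303.90.
So DOL = total CM / EBIT = £1,038,903.90 / £462,303.90 = 2.2472.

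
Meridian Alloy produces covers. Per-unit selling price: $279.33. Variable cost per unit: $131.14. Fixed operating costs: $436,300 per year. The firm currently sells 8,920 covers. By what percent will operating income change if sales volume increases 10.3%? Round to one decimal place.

+15.4%

Total contribution margin = 8,920 × $148.19 = $1,321,854.80.
EBIT = $1,321,854.80 − $436,300 = $885,554.80.
Degree of operating leverage = $1,321,854.80 / $885,554.80 = 1.4927.
%ΔEBIT = DOL × %ΔSales = 1.4927 × +10.3% = +15.4%.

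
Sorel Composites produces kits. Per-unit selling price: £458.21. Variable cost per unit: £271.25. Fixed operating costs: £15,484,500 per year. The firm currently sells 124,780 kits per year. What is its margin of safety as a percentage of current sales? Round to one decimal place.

33.6%

Each unit contributes £458.21 − £271.25 = £186.96. Break-even units = £15,484,500 ÷ £186.96 = 82,822.53; break-even revenue = 82,822.53 × £458.21 = £37,950,110.96.
Actual sales revenue = 124,780 × £458.21 = £57,175,443.80.
Margin of safety = (£57,175,443.80 − £37,950,110.96) ÷ £57,175,443.80 = 33.6%.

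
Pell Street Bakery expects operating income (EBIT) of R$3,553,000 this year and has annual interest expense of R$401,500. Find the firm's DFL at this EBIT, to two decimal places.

Interest = R$401,500.00.
Degree of financial leverage = EBIT / (EBIT − interest) = R$3,553,000 / R$3,151,500.00 = 1.1274.

1.13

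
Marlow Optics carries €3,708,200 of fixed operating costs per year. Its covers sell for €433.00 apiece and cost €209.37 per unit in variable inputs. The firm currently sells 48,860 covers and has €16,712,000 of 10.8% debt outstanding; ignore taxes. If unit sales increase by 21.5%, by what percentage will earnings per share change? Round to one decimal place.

+43.4%

Contribution at this volume is 48,860 × €223.63 = €10,926,561.80.
Operating income = contribution − fixed costs = €10,926,561.80 − €3,708,200 = €7,218,361.80.
Interest = €1,804,896.00, so EBIT − I = €5,413,465.80.
Degree of combined leverage = contribution ÷ (EBIT − I) = €10,926,561.80 ÷ €5,413,465.80 = 2.0184.
EPS therefore changes by 2.0184 × (+21.5%) = +43.4%.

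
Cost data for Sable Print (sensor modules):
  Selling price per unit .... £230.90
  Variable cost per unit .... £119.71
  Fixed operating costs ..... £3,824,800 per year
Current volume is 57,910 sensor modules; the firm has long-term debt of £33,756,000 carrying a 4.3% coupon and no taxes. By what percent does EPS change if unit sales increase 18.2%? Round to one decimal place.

+100.8%

At 57,910 units, contribution = 57,910 × £111.19 = £6,439,012.90.
EBIT = £6,439,012.90 − £3,824,800 = £2,614,212.90.
Interest = £1,451,508.00, so EBIT − I = £1,162,704.90.
Degree of combined leverage = contribution ÷ (EBIT − I) = £6,439,012.90 ÷ £1,162,704.90 = 5.5380.
EPS therefore changes by 5.5380 × (+18.2%) = +100.8%.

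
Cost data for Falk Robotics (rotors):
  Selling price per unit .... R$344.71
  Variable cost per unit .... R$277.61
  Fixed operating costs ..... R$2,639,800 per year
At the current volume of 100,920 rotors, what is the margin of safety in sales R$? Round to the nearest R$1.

Unit CM = price − variable cost = R$344.71 − R$277.61 = R$67.10. Break-even units = R$2,639,800 ÷ R$67.10 = 39,341.28; break-even revenue = 39,341.28 × R$344.71 = R$13,561,333.20.
Actual sales revenue = 100,920 × R$344.71 = R$34,788,133.20.
Margin of safety = R$34,788,133.20 − R$13,561,333.20 = R$21,226,800.

R$21,226,800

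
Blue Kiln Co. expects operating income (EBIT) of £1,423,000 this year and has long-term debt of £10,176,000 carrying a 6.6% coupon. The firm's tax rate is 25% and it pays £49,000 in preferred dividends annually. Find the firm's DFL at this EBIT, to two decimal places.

Annual interest charges come to £671,616.00.
Preferred dividends grossed up pre-tax: £49,000 / (1 − 0.25) = £65,333.33.
DFL = EBIT ÷ [EBIT − I − D_p/(1−t)] = £1,423,000 ÷ [£1,423,000 − £671,616.00 − £65,333.33] = £1,423,000 ÷ £686,050.67 = 2.0742.

2.07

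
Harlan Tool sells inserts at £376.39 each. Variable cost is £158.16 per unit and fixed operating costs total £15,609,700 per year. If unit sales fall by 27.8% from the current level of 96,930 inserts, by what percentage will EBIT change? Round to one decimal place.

-106.1%

At 96,930 units, contribution = 96,930 × £218.23 = £21,153,033.90.
Subtracting fixed costs: EBIT = £21,153,033.90 − £15,609,700 = £5,543,333.90.
So DOL = total CM / EBIT = £21,153,033.90 / £5,543,333.90 = 3.8159.
%ΔEBIT = DOL × %ΔSales = 3.8159 × -27.8% = -106.1%.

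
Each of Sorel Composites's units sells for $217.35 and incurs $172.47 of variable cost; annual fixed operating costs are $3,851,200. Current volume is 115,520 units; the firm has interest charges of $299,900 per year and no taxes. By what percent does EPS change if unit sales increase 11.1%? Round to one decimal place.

Contribution at this volume is 115,520 × $44.88 = $5,184,537.60.
Operating income = contribution − fixed costs = $5,184,537.60 − $3,851,200 = $1,333,337.60.
Interest = $299,900.00, so EBIT − I = $1,033,437.60.
Degree of combined leverage = contribution ÷ (EBIT − I) = $5,184,537.60 ÷ $1,033,437.60 = 5.0168.
%ΔEPS = DCL × %ΔSales = 5.0168 × +11.1% = +55.7%.

+55.7%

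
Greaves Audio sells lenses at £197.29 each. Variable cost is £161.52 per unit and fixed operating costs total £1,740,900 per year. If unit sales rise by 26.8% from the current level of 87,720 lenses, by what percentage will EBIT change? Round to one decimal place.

At 87,720 units, contribution = 87,720 × £35.77 = £3,137,744.40.
Subtracting fixed costs: EBIT = £3,137,744.40 − £1,740,900 = £1,396,844.40.
DOL = contribution ÷ EBIT = £3,137,744.40 ÷ £1,396,844.40 = 2.2463.
So EBIT moves 2.2463 × (+26.8%) = +60.2%.

+60.2%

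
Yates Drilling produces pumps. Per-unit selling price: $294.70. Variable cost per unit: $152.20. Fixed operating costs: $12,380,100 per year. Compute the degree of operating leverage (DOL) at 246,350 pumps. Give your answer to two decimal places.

1.54

Contribution at this volume is 246,350 × $142.50 = $35,104,875.00.
EBIT = $35,104,875.00 − $12,380,100 = $22,724,775.00.
DOL = contribution ÷ EBIT = $35,104,875.00 ÷ $22,724,775.00 = 1.5448.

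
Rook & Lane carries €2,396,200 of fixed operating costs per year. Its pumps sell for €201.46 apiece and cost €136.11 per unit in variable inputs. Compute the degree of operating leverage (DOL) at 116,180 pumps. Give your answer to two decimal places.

Total contribution margin = 116,180 × €65.35 = €7,592,363.00.
Subtracting fixed costs: EBIT = €7,592,363.00 − €2,396,200 = €5,196,163.00.
So DOL = total CM / EBIT = €7,592,363.00 / €5,196,163.00 = 1.4611.

1.46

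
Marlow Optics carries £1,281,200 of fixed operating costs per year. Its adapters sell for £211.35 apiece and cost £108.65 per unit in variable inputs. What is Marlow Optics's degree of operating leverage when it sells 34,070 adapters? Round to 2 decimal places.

At 34,070 units, contribution = 34,070 × £102.70 = £3,498,989.00.
EBIT = £3,498,989.00 − £1,281,200 = £2,217,789.00.
So DOL = total CM / EBIT = £3,498,989.00 / £2,217,789.00 = 1.5777.

1.58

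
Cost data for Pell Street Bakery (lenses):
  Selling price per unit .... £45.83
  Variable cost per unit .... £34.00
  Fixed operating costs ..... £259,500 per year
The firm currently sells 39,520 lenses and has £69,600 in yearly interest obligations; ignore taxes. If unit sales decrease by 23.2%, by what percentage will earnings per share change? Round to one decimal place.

-78.4%

Contribution at this volume is 39,520 × £11.83 = £467,521.60.
Subtracting fixed costs: EBIT = £467,521.60 − £259,500 = £208,021.60.
After interest of £69,600.00, pre-tax earnings = £138,421.60.
DCL = total CM / (EBIT − I) = £467,521.60 / £138,421.60 = 3.3775.
EPS therefore changes by 3.3775 × (-23.2%) = -78.4%.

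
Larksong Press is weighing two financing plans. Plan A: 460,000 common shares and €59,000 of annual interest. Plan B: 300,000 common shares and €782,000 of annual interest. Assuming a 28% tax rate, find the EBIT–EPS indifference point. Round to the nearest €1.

Set EPS_A = EPS_B: (EBIT − €59,000)(1 − 0.28) ÷ 460,000 = (EBIT − €782,000)(1 − 0.28) ÷ 300,000.
The (1 − t) factor cancels: (EBIT − 59,000) × 300,000 = (EBIT − 782,000) × 460,000.
Solving, EBIT = (782,000·460,000 − 59,000·300,000) / (460,000 − 300,000) = 342,020,000,000 / 160,000 = 2,137,625.00.

€2,137,625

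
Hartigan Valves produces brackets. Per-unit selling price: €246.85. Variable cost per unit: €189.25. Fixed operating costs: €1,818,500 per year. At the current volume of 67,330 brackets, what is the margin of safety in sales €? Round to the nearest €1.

€8,827,065

Contribution margin per unit = €246.85 − €189.25 = €57.60. Break-even units = €1,818,500 ÷ €57.60 = 31,571.18; break-even revenue = 31,571.18 × €246.85 = €7,793,345.92.
Actual sales revenue = 67,330 × €246.85 = €16,620,410.50.
Margin of safety = €16,620,410.50 − €7,793,345.92 = €8,827,065.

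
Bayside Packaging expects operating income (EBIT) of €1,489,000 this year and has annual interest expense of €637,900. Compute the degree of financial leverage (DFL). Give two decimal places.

1.75

Interest = €637,900.00.
DFL = EBIT ÷ (EBIT − I) = €1,489,000 ÷ (€1,489,000 − €637,900.00) = €1,489,000 ÷ €851,100.00 = 1.7495.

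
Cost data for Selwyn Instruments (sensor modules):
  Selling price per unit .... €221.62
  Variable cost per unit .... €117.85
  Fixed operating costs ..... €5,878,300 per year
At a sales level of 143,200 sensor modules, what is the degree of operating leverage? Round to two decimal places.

1.65

At 143,200 units, contribution = 143,200 × €103.77 = €14,859,864.00.
Operating income = contribution − fixed costs = €14,859,864.00 − €5,878,300 = €8,981,564.00.
Degree of operating leverage = €14,859,864.00 / €8,981,564.00 = 1.6545.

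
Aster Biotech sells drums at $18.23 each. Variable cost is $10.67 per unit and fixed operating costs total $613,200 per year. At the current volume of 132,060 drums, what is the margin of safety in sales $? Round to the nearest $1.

$928,798

Contribution margin per unit = $18.23 − $10.67 = $7.56. Break-even units = $613,200 ÷ $7.56 = 81,111.11; break-even revenue = 81,111.11 × $18.23 = $1,478,655.56.
Actual sales revenue = 132,060 × $18.23 = $2,407,453.80.
Margin of safety = $2,407,453.80 − $1,478,655.56 = $928,798.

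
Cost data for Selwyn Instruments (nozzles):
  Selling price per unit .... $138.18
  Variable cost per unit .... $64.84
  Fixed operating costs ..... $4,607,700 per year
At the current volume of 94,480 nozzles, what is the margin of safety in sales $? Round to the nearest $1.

$4,373,872

Unit CM = price − variable cost = $138.18 − $64.84 = $73.34. Break-even units = $4,607,700 ÷ $73.34 = 62,826.56; break-even revenue = 62,826.56 × $138.18 = $8,681,374.23.
Actual sales revenue = 94,480 × $138.18 = $13,055,246.40.
Margin of safety = $13,055,246.40 − $8,681,374.23 = $4,373,872.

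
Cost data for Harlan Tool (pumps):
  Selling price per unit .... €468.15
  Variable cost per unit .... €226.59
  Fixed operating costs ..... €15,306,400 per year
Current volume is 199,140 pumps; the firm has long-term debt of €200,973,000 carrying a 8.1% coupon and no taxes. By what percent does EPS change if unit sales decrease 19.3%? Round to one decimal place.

-56.2%

Total contribution margin = 199,140 × €241.56 = €48,104,258.40.
Operating income = contribution − fixed costs = €48,104,258.40 − €15,306,400 = €32,797,858.40.
Interest = €16,278,813.00, so EBIT − I = €16,519,045.40.
DCL = total CM / (EBIT − I) = €48,104,258.40 / €16,519,045.40 = 2.9120.
%ΔEPS = DCL × %ΔSales = 2.9120 × -19.3% = -56.2%.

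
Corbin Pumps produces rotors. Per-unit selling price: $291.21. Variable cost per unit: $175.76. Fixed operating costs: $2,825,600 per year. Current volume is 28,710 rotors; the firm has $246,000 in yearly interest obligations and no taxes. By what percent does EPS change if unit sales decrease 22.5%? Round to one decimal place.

At 28,710 units, contribution = 28,710 × $115.45 = $3,314,569.50.
EBIT = $3,314,569.50 − $2,825,600 = $488,969.50.
After interest of $246,000.00, pre-tax earnings = $242,969.50.
DCL = total CM / (EBIT − I) = $3,314,569.50 / $242,969.50 = 13.6419.
%ΔEPS = DCL × %ΔSales = 13.6419 × -22.5% = -306.9%.

-306.9%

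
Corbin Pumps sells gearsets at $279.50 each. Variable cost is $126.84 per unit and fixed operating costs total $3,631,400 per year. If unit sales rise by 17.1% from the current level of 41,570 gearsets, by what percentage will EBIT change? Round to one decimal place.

At 41,570 units, contribution = 41,570 × $152.66 = $6,346,076.20.
Operating income = contribution − fixed costs = $6,346,076.20 − $3,631,400 = $2,714,676.20.
So DOL = total CM / EBIT = $6,346,076.20 / $2,714,676.20 = 2.3377.
Operating income changes by 2.3377 × +17.1% = +40.0%.

+40.0%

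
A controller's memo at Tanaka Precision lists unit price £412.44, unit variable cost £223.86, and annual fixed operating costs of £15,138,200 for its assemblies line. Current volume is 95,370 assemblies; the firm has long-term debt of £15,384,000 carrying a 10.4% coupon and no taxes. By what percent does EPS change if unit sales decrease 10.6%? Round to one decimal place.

-152.9%

Contribution at this volume is 95,370 × £188.58 = £17,984,874.60.
Subtracting fixed costs: EBIT = £17,984,874.60 − £15,138,200 = £2,846,674.60.
After interest of £1,599,936.00, pre-tax earnings = £1,246,738.60.
Degree of combined leverage = contribution ÷ (EBIT − I) = £17,984,874.60 ÷ £1,246,738.60 = 14.4255.
EPS therefore changes by 14.4255 × (-10.6%) = -152.9%.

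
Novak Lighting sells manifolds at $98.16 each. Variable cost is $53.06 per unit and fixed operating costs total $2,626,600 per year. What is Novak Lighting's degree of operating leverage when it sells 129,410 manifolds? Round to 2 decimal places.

Contribution at this volume is 129,410 × $45.10 = $5,836,391.00.
EBIT = $5,836,391.00 − $2,626,600 = $3,209,791.00.
Degree of operating leverage = $5,836,391.00 / $3,209,791.00 = 1.8183.

1.82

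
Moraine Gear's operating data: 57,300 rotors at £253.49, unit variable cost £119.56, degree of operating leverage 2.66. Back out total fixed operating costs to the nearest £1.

Contribution at this volume is 57,300 × £133.93 = £7,674,189.00.
Since DOL = CM ÷ EBIT, EBIT = £7,674,189.00 ÷ 2.66 = £2,885,033.46.
And FC = contribution − EBIT = £7,674,189.00 − £2,885,033.46 = £4,789,156.

£4,789,156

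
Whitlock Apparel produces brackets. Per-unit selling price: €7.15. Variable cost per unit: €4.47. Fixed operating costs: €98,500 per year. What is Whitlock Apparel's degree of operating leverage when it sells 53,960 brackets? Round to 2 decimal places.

3.14

At 53,960 units, contribution = 53,960 × €2.68 = €144,612.80.
EBIT = €144,612.80 − €98,500 = €46,112.80.
DOL = contribution ÷ EBIT = €144,612.80 ÷ €46,112.80 = 3.1361.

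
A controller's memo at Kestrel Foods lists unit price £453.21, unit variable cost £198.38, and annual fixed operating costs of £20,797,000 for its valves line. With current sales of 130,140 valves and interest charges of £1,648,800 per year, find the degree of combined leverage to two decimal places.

3.09

At 130,140 units, contribution = 130,140 × £254.83 = £33,163,576.20.
EBIT = £33,163,576.20 − £20,797,000 = £12,366,576.20. Interest = £1,648,800.00.
DOL = £33,163,576.20 ÷ £12,366,576.20 = 2.6817; DFL = £12,366,576.20 ÷ £10,717,776.20 = 1.1538.
DCL = DOL × DFL = 2.6817 × 1.1538 = 3.0941.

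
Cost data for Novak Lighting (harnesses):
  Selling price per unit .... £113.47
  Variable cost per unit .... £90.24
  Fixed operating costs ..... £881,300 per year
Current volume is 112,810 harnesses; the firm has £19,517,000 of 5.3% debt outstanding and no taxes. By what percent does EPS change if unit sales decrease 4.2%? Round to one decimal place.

Total contribution margin = 112,810 × £23.23 = £2,620,576.30.
Subtracting fixed costs: EBIT = £2,620,576.30 − £881,300 = £1,739,276.30.
After interest of £1,034,401.00, pre-tax earnings = £704,875.30.
Degree of combined leverage = contribution ÷ (EBIT − I) = £2,620,576.30 ÷ £704,875.30 = 3.7178.
EPS therefore changes by 3.7178 × (-4.2%) = -15.6%.

-15.6%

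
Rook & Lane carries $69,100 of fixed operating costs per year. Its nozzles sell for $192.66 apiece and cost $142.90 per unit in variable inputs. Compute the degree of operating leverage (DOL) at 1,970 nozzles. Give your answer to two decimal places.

Total contribution margin = 1,970 × $49.76 = $98,027.20.
EBIT = $98,027.20 − $69,100 = $28,927.20.
Degree of operating leverage = $98,027.20 / $28,927.20 = 3.3888.

3.39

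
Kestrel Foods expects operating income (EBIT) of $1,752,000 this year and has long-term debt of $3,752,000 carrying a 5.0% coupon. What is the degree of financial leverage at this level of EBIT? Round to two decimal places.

1.12

Annual interest charges come to $187,600.00.
Degree of financial leverage = EBIT / (EBIT − interest) = $1,752,000 / $1,564,400.00 = 1.1199.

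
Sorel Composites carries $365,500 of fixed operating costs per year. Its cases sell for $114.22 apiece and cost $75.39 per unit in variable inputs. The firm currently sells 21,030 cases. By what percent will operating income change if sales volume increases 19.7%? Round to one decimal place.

Contribution at this volume is 21,030 × $38.83 = $816,594.90.
Subtracting fixed costs: EBIT = $816,594.90 − $365,500 = $451,094.90.
So DOL = total CM / EBIT = $816,594.90 / $451,094.90 = 1.8103.
%ΔEBIT = DOL × %ΔSales = 1.8103 × +19.7% = +35.7%.

+35.7%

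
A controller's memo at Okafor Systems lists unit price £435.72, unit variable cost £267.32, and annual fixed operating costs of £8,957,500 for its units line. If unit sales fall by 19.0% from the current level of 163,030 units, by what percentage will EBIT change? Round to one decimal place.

Total contribution margin = 163,030 × £168.40 = £27,454,252.00.
Subtracting fixed costs: EBIT = £27,454,252.00 − £8,957,500 = £18,496,752.00.
DOL = contribution ÷ EBIT = £27,454,252.00 ÷ £18,496,752.00 = 1.4843.
Operating income changes by 1.4843 × -19.0% = -28.2%.

-28.2%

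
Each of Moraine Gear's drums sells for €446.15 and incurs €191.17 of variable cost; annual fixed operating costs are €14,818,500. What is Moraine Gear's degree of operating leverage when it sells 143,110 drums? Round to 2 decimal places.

Contribution at this volume is 143,110 × €254.98 = €36,490,187.80.
Subtracting fixed costs: EBIT = €36,490,187.80 − €14,818,500 = €21,671,687.80.
So DOL = total CM / EBIT = €36,490,187.80 / €21,671,687.80 = 1.6838.

1.68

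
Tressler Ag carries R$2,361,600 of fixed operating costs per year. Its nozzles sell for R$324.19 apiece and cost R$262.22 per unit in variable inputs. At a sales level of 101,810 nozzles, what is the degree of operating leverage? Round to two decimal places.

1.60

Contribution at this volume is 101,810 × R$61.97 = R$6,309,165.70.
Operating income = contribution − fixed costs = R$6,309,165.70 − R$2,361,600 = R$3,947,565.70.
DOL = contribution ÷ EBIT = R$6,309,165.70 ÷ R$3,947,565.70 = 1.5982.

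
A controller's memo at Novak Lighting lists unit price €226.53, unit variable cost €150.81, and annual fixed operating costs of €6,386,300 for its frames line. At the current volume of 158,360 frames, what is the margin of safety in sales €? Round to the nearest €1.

€16,767,526

Each unit contributes €226.53 − €150.81 = €75.72. Break-even units = €6,386,300 ÷ €75.72 = 84,340.99; break-even revenue = 84,340.99 × €226.53 = €19,105,765.17.
Current sales = 158,360 × €226.53 = €35,873,290.80.
Margin of safety = €35,873,290.80 − €19,105,765.17 = €16,767,526.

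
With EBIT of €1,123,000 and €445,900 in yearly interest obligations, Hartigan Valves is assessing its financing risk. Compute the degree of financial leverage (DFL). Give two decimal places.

Interest = €445,900.00.
Degree of financial leverage = EBIT / (EBIT − interest) = €1,123,000 / €677,100.00 = 1.6585.

1.66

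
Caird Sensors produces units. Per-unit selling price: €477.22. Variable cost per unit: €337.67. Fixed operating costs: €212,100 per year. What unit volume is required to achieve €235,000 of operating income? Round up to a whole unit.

Each unit contributes €477.22 − €337.67 = €139.55.
Required volume = (fixed costs + target profit) ÷ CM = (€212,100 + €235,000) ÷ €139.55 = 3,203.87, so 3,204 units.

3,204 units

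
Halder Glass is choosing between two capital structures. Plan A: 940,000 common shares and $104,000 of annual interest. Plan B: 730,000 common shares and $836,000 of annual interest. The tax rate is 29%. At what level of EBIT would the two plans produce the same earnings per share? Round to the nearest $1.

At indifference, (EBIT − 104,000)(1 − t)/940,000 = (EBIT − 836,000)(1 − t)/730,000.
The (1 − t) factor cancels: (EBIT − 104,000) × 730,000 = (EBIT − 836,000) × 940,000.
Solving, EBIT = (836,000·940,000 − 104,000·730,000) / (940,000 − 730,000) = 709,920,000,000 / 210,000 = 3,380,571.43.

$3,380,571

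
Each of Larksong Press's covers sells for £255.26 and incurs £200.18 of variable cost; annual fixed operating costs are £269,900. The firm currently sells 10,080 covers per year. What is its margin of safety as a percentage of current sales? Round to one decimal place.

Each unit contributes £255.26 − £200.18 = £55.08. Break-even units = £269,900 ÷ £55.08 = 4,900.15; break-even revenue = 4,900.15 × £255.26 = £1,250,811.07.
Current sales = 10,080 × £255.26 = £2,573,020.80.
Margin of safety = (£2,573,020.80 − £1,250,811.07) ÷ £2,573,020.80 = 51.4%.

51.4%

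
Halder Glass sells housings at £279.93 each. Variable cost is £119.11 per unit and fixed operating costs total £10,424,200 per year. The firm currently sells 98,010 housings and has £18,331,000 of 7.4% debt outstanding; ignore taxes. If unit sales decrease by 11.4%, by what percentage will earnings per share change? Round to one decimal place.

-45.1%

Total contribution margin = 98,010 × £160.82 = £15,761,968.20.
Subtracting fixed costs: EBIT = £15,761,968.20 − £10,424,200 = £5,337,768.20.
Interest = £1,356,494.00, so EBIT − I = £3,981,274.20.
Degree of combined leverage = contribution ÷ (EBIT − I) = £15,761,968.20 ÷ £3,981,274.20 = 3.9590.
%ΔEPS = DCL × %ΔSales = 3.9590 × -11.4% = -45.1%.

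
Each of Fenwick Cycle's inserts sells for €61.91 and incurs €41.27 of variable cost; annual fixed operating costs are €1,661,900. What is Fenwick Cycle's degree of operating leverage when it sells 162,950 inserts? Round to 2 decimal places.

1.98

Contribution at this volume is 162,950 × €20.64 = €3,363,288.00.
EBIT = €3,363,288.00 − €1,661,900 = €1,701,388.00.
DOL = contribution ÷ EBIT = €3,363,288.00 ÷ €1,701,388.00 = 1.9768.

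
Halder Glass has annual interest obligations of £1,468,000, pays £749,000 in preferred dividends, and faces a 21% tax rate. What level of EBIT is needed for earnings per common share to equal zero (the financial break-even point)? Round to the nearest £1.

£2,416,101

Preferred dividends are paid after tax, so their pre-tax equivalent is £749,000 ÷ (1 − 0.21) = £948,101.27.
Financial break-even EBIT = interest + D_p ÷ (1 − t) = £1,468,000 + £948,101.27 = £2,416,101.27.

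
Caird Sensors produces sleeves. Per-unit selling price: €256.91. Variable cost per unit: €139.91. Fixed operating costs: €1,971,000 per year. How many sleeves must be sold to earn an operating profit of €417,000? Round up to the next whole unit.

Each unit contributes €256.91 − €139.91 = €117.00.
Units = (FC + target) / CM = (€1,971,000 + €417,000) / €117.00 = 20,410.26, so 20,411 sleeves.

20,411 sleeves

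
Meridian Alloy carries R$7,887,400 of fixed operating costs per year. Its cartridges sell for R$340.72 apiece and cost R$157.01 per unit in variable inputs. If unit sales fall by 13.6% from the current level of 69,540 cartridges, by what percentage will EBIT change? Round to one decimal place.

Contribution at this volume is 69,540 × R$183.71 = R$12,775,193.40.
Operating income = contribution − fixed costs = R$12,775,193.40 − R$7,887,400 = R$4,887,793.40.
DOL = contribution ÷ EBIT = R$12,775,193.40 ÷ R$4,887,793.40 = 2.6137.
So EBIT moves 2.6137 × (-13.6%) = -35.5%.

-35.5%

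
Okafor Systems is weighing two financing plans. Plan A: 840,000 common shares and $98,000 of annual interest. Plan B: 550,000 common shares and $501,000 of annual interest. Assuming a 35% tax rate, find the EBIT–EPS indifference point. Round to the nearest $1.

Set EPS_A = EPS_B: (EBIT − $98,000)(1 − 0.35) ÷ 840,000 = (EBIT − $501,000)(1 − 0.35) ÷ 550,000.
Cancelling (1 − t) and cross-multiplying: 550,000·(EBIT − 98,000) = 840,000·(EBIT − 501,000).
EBIT × (840,000 − 550,000) = 501,000 × 840,000 − 98,000 × 550,000 = 366,940,000,000, so EBIT = 366,940,000,000 ÷ 290,000 = 1,265,310.34.

$1,265,310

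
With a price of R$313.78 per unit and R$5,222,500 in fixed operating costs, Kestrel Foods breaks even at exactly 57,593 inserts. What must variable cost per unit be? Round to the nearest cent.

Contribution per unit must be FC / Q = R$5,222,500 / 57,593 = R$90.6794.
Hence VC = price − CM = R$313.78 − R$90.6794 = R$223.10.

R$223.10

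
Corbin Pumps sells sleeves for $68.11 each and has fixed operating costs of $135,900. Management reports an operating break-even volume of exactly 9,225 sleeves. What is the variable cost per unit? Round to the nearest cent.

Contribution per unit must be FC / Q = $135,900 / 9,225 = $14.7317.
Hence VC = price − CM = $68.11 − $14.7317 = $53.38.

$53.38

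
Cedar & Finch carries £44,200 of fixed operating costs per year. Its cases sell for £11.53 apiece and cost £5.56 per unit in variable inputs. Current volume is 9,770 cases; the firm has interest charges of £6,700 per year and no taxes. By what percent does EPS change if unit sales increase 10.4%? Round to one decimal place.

+81.7%

Total contribution margin = 9,770 × £5.97 = £58,326.90.
Subtracting fixed costs: EBIT = £58,326.90 − £44,200 = £14,126.90.
After interest of £6,700.00, pre-tax earnings = £7,426.90.
Degree of combined leverage = contribution ÷ (EBIT − I) = £58,326.90 ÷ £7,426.90 = 7.8535.
%ΔEPS = DCL × %ΔSales = 7.8535 × +10.4% = +81.7%.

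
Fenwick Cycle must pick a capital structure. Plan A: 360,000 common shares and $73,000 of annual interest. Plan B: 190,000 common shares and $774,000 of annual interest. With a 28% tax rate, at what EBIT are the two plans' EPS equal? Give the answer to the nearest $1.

At indifference, (EBIT − 73,000)(1 − t)/360,000 = (EBIT − 774,000)(1 − t)/190,000.
The (1 − t) factor cancels: (EBIT − 73,000) × 190,000 = (EBIT − 774,000) × 360,000.
Solving, EBIT = (774,000·360,000 − 73,000·190,000) / (360,000 − 190,000) = 264,770,000,000 / 170,000 = 1,557,470.59.

$1,557,471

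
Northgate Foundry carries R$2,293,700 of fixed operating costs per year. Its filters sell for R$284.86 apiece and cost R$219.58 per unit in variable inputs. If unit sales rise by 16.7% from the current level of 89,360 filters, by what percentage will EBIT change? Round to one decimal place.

+27.5%

Contribution at this volume is 89,360 × R$65.28 = R$5,833,420.80.
EBIT = R$5,833,420.80 − R$2,293,700 = R$3,539,720.80.
So DOL = total CM / EBIT = R$5,833,420.80 / R$3,539,720.80 = 1.6480.
%ΔEBIT = DOL × %ΔSales = 1.6480 × +16.7% = +27.5%.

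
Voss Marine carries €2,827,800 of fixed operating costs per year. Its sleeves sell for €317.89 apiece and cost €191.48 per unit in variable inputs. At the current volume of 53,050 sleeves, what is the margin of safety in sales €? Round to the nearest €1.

Contribution margin per unit = €317.89 − €191.48 = €126.41. Break-even units = €2,827,800 ÷ €126.41 = 22,370.07; break-even revenue = 22,370.07 × €317.89 = €7,111,220.17.
Actual sales revenue = 53,050 × €317.89 = €16,864,064.50.
Margin of safety = €16,864,064.50 − €7,111,220.17 = €9,752,844.

€9,752,844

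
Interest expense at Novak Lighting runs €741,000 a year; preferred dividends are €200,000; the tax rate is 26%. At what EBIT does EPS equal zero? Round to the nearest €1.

Preferred dividends are paid after tax, so their pre-tax equivalent is €200,000 ÷ (1 − 0.26) = €270,270.27.
EPS = 0 when EBIT covers interest plus the pre-tax preferred burden: €741,000 + €270,270.27 = €1,011,270.27.

€1,011,270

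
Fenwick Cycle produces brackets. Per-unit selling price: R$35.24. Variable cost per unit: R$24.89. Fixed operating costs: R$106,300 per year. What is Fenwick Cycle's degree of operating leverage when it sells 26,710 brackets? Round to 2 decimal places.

1.62

Contribution at this volume is 26,710 × R$10.35 = R$276,448.50.
EBIT = R$276,448.50 − R$106,300 = R$170,148.50.
Degree of operating leverage = R$276,448.50 / R$170,148.50 = 1.6247.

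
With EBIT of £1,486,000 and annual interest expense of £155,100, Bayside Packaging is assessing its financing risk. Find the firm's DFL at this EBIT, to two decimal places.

1.12

Annual interest charges come to £155,100.00.
Degree of financial leverage = EBIT / (EBIT − interest) = £1,486,000 / £1,330,900.00 = 1.1165.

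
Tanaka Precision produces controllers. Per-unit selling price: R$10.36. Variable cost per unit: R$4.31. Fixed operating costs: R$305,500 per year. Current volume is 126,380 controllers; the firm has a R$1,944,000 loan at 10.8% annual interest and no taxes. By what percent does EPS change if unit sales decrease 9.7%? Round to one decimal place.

At 126,380 units, contribution = 126,380 × R$6.05 = R$764,599.00.
EBIT = R$764,599.00 − R$305,500 = R$459,099.00.
Interest = R$209,952.00, so EBIT − I = R$249,147.00.
DCL = total CM / (EBIT − I) = R$764,599.00 / R$249,147.00 = 3.0689.
EPS therefore changes by 3.0689 × (-9.7%) = -29.8%.

-29.8%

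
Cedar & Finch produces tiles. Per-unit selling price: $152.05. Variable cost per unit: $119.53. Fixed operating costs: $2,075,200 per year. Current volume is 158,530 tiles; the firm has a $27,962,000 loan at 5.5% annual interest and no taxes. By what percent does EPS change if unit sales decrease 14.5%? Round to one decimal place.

-48.5%

Total contribution margin = 158,530 × $32.52 = $5,155,395.60.
EBIT = $5,155,395.60 − $2,075,200 = $3,080,195.60.
After interest of $1,537,910.00, pre-tax earnings = $1,542,285.60.
Degree of combined leverage = contribution ÷ (EBIT − I) = $5,155,395.60 ÷ $1,542,285.60 = 3.3427.
EPS therefore changes by 3.3427 × (-14.5%) = -48.5%.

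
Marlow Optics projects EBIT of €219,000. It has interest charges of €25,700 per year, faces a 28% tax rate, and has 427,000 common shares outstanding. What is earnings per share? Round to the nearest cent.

€0.33

Pre-tax income = €219,000 − €25,700.00 = €193,300.00.
After tax at 28%: net income = €193,300.00 × 0.72 = €139,176.00.
EPS = €139,176.00 ÷ 427,000 = €0.33.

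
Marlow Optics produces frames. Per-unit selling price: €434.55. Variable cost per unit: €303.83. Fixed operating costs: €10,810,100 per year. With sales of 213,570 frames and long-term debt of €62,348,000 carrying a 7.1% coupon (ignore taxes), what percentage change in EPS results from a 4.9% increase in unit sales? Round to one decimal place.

+10.8%

Total contribution margin = 213,570 × €130.72 = €27,917,870.40.
EBIT = €27,917,870.40 − €10,810,100 = €17,107,770.40.
After interest of €4,426,708.00, pre-tax earnings = €12,681,062.40.
DCL = total CM / (EBIT − I) = €27,917,870.40 / €12,681,062.40 = 2.2015.
EPS therefore changes by 2.2015 × (+4.9%) = +10.8%.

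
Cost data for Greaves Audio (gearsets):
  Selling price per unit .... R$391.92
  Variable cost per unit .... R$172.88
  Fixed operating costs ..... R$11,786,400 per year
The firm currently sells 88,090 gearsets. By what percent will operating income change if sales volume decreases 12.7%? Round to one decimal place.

-32.6%

At 88,090 units, contribution = 88,090 × R$219.04 = R$19,295,233.60.
Subtracting fixed costs: EBIT = R$19,295,233.60 − R$11,786,400 = R$7,508,833.60.
So DOL = total CM / EBIT = R$19,295,233.60 / R$7,508,833.60 = 2.5697.
Operating income changes by 2.5697 × -12.7% = -32.6%.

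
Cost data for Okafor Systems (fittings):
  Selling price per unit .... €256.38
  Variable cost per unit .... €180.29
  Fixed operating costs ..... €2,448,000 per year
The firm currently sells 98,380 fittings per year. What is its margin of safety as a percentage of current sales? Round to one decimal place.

Contribution margin per unit = €256.38 − €180.29 = €76.09. Break-even units = €2,448,000 ÷ €76.09 = 32,172.43; break-even revenue = 32,172.43 × €256.38 = €8,248,366.93.
Actual sales revenue = 98,380 × €256.38 = €25,222,664.40.
Margin of safety = (€25,222,664.40 − €8,248,366.93) ÷ €25,222,664.40 = 67.3%.

67.3%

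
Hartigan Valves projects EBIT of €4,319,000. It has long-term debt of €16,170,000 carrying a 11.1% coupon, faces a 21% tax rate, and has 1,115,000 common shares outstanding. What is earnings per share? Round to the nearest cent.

Interest = €1,794,870.00, so EBT = €4,319,000 − €1,794,870.00 = €2,524,130.00.
After tax at 21%: net income = €2,524,130.00 × 0.79 = €1,994,062.70.
EPS = €1,994,062.70 ÷ 1,115,000 = €1.79.

€1.79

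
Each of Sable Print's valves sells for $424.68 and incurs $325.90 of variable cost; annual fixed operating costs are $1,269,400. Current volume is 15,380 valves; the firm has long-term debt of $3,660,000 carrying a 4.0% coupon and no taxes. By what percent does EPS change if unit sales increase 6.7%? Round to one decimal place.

At 15,380 units, contribution = 15,380 × $98.78 = $1,519,236.40.
EBIT = $1,519,236.40 − $1,269,400 = $249,836.40.
Interest = $146,400.00, so EBIT − I = $103,436.40.
DCL = total CM / (EBIT − I) = $1,519,236.40 / $103,436.40 = 14.6876.
%ΔEPS = DCL × %ΔSales = 14.6876 × +6.7% = +98.4%.

+98.4%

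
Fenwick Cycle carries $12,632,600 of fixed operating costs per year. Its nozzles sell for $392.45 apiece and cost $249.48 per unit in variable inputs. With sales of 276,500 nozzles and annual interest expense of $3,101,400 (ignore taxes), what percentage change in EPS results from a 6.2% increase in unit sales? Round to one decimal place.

+10.3%

Contribution at this volume is 276,500 × $142.97 = $39,531,205.00.
Subtracting fixed costs: EBIT = $39,531,205.00 − $12,632,600 = $26,898,605.00.
Interest = $3,101,400.00, so EBIT − I = $23,797,205.00.
DCL = total CM / (EBIT − I) = $39,531,205.00 / $23,797,205.00 = 1.6612.
EPS therefore changes by 1.6612 × (+6.2%) = +10.3%.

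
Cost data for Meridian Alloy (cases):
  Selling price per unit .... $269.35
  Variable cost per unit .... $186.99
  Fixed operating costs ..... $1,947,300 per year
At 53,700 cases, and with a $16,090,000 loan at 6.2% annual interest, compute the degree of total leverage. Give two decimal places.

Contribution at this volume is 53,700 × $82.36 = $4,422,732.00.
EBIT = $4,422,732.00 − $1,947,300 = $2,475,432.00. Interest = $997,580.00, so EBIT − I = $1,477,852.00.
Degree of total leverage = total CM / (EBIT − interest) = $4,422,732.00 / $1,477,852.00 = 2.9927.

2.99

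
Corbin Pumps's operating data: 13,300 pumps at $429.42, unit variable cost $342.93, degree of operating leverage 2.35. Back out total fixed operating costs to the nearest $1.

$660,820

At 13,300 units, contribution = 13,300 × $86.49 = $1,150,317.00.
Since DOL = CM ÷ EBIT, EBIT = $1,150,317.00 ÷ 2.35 = $489,496.60.
Fixed costs = CM − EBIT = $1,150,317.00 − $489,496.60 = $660,820.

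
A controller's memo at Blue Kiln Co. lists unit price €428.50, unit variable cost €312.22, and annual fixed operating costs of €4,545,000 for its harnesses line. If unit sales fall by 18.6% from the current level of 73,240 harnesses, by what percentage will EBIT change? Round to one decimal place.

-39.9%

At 73,240 units, contribution = 73,240 × €116.28 = €8,516,347.20.
Operating income = contribution − fixed costs = €8,516,347.20 − €4,545,000 = €3,971,347.20.
Degree of operating leverage = €8,516,347.20 / €3,971,347.20 = 2.1444.
%ΔEBIT = DOL × %ΔSales = 2.1444 × -18.6% = -39.9%.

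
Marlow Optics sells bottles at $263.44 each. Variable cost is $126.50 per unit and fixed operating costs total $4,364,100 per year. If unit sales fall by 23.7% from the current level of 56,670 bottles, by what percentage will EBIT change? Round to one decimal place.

-54.2%

At 56,670 units, contribution = 56,670 × $136.94 = $7,760,389.80.
Subtracting fixed costs: EBIT = $7,760,389.80 − $4,364,100 = $3,396,289.80.
DOL = contribution ÷ EBIT = $7,760,389.80 ÷ $3,396,289.80 = 2.2850.
Operating income changes by 2.2850 × -23.7% = -54.2%.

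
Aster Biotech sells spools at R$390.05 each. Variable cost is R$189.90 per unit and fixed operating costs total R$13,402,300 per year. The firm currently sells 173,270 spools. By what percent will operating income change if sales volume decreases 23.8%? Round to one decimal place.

At 173,270 units, contribution = 173,270 × R$200.15 = R$34,679,990.50.
EBIT = R$34,679,990.50 − R$13,402,300 = R$21,277,690.50.
DOL = contribution ÷ EBIT = R$34,679,990.50 ÷ R$21,277,690.50 = 1.6299.
So EBIT moves 1.6299 × (-23.8%) = -38.8%.

-38.8%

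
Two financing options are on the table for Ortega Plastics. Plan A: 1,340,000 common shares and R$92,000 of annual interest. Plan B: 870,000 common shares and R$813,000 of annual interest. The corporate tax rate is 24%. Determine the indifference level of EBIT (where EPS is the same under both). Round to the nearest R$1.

R$2,147,617

Set EPS_A = EPS_B: (EBIT − R$92,000)(1 − 0.24) ÷ 1,340,000 = (EBIT − R$813,000)(1 − 0.24) ÷ 870,000.
Cancelling (1 − t) and cross-multiplying: 870,000·(EBIT − 92,000) = 1,340,000·(EBIT − 813,000).
EBIT × (1,340,000 − 870,000) = 813,000 × 1,340,000 − 92,000 × 870,000 = 1,009,380,000,000, so EBIT = 1,009,380,000,000 ÷ 470,000 = 2,147,617.02.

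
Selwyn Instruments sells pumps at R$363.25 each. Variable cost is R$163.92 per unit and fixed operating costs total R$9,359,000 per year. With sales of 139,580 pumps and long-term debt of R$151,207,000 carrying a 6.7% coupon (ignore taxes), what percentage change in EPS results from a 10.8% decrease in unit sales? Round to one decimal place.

Total contribution margin = 139,580 × R$199.33 = R$27,822,481.40.
EBIT = R$27,822,481.40 − R$9,359,000 = R$18,463,481.40.
After interest of R$10,130,869.00, pre-tax earnings = R$8,332,612.40.
DCL = total CM / (EBIT − I) = R$27,822,481.40 / R$8,332,612.40 = 3.3390.
%ΔEPS = DCL × %ΔSales = 3.3390 × -10.8% = -36.1%.

-36.1%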